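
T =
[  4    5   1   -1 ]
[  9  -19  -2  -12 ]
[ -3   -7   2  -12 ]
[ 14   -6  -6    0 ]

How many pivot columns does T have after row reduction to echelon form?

4

Row reduce to echelon form.
R2 ← R2 − (9/4)·R1: [0, -121/4, -17/4, -39/4]
R3 ← R3 + (3/4)·R1: [0, -13/4, 11/4, -51/4]
R4 ← R4 − (7/2)·R1: [0, -47/2, -19/2, 7/2]
R3 ← R3 − (13/121)·R2: [0, 0, 388/121, -1416/121]
R4 ← R4 − (94/121)·R2: [0, 0, -750/121, 1340/121]
R4 ← R4 + (375/194)·R3: [0, 0, 0, -1120/97]
Echelon form has 4 nonzero rows, so rank(T) = 4.
Each nonzero row contributes one pivot column: 4 pivot columns.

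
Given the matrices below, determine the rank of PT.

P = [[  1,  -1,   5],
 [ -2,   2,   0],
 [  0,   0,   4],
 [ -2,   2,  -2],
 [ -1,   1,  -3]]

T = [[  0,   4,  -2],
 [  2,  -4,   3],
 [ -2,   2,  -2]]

2

First compute PT:
[[-12,  18, -15],
 [  4, -16,  10],
 [ -8,   8,  -8],
 [  8, -20,  14],
 [  8, -14,  11]]
Now row reduce the product.
R2 ← R2 + (1/3)·R1: [0, -10, 5]
R3 ← R3 − (2/3)·R1: [0, -4, 2]
R4 ← R4 + (2/3)·R1: [0, -8, 4]
R5 ← R5 + (2/3)·R1: [0, -2, 1]
R3 ← R3 − (2/5)·R2: [0, 0, 0]
R4 ← R4 − (4/5)·R2: [0, 0, 0]
R5 ← R5 − (1/5)·R2: [0, 0, 0]
2 nonzero rows, so rank(PT) = 2.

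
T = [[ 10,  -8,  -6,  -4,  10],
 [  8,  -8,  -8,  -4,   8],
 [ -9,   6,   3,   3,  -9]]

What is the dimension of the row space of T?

2

Row reduce to echelon form.
R2 ← R2 − (4/5)·R1: [0, -8/5, -16/5, -4/5, 0]
R3 ← R3 + (9/10)·R1: [0, -6/5, -12/5, -3/5, 0]
R3 ← R3 − (3/4)·R2: [0, 0, 0, 0, 0]
Echelon form has 2 nonzero rows, so rank(T) = 2.
The row space has dimension equal to the rank: 2.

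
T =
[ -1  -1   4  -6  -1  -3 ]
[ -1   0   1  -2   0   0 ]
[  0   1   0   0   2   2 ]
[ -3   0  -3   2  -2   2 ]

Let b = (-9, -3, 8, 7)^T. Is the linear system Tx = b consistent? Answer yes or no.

no

Row reduce the augmented matrix [T | b].
R2 ← R2 − R1: [0, 1, -3, 4, 1, 3, 6]
R4 ← R4 − (3)·R1: [0, 3, -15, 20, 1, 11, 34]
R3 ← R3 − R2: [0, 0, 3, -4, 1, -1, 2]
R4 ← R4 − (3)·R2: [0, 0, -6, 8, -2, 2, 16]
R4 ← R4 + (2)·R3: [0, 0, 0, 0, 0, 0, 20]
The echelon form has 4 nonzero rows; the last pivot sits in the augmented column, so rank(T) = 3 but rank([T|b]) = 4.
Since the ranks differ, the system is inconsistent.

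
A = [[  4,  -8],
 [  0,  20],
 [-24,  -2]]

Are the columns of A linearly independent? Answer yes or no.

yes

Row reduce A to echelon form.
R3 ← R3 + (6)·R1: [0, -50]
R3 ← R3 + (5/2)·R2: [0, 0]
2 pivots among 2 columns.
Every column is a pivot column, so the columns are linearly independent.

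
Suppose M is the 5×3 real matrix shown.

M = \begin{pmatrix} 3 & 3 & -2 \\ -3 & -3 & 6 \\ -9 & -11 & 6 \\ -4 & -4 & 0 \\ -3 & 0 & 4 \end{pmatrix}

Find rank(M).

Row reduce to echelon form.
R2 ← R2 + R1: [0, 0, 4]
R3 ← R3 + (3)·R1: [0, -2, 0]
R4 ← R4 + (4/3)·R1: [0, 0, -8/3]
R5 ← R5 + R1: [0, 3, 2]
Swap R2 ↔ R3
R5 ← R5 + (3/2)·R2: [0, 0, 2]
R4 ← R4 + (2/3)·R3: [0, 0, 0]
R5 ← R5 − (1/2)·R3: [0, 0, 0]
Echelon form has 3 nonzero rows, so rank(M) = 3.

3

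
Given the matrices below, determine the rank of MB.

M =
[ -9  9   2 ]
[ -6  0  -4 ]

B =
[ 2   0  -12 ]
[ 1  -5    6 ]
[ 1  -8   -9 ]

2

First compute MB:
[[ -7, -61, 144],
 [-16,  32, 108]]
Now row reduce the product.
R2 ← R2 − (16/7)·R1: [0, 1200/7, -1548/7]
2 nonzero rows, so rank(MB) = 2.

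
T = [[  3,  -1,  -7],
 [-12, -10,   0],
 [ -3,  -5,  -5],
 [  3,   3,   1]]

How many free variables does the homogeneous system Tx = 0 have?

1

Row reduce to echelon form.
R2 ← R2 + (4)·R1: [0, -14, -28]
R3 ← R3 + R1: [0, -6, -12]
R4 ← R4 − R1: [0, 4, 8]
R3 ← R3 − (3/7)·R2: [0, 0, 0]
R4 ← R4 + (2/7)·R2: [0, 0, 0]
2 nonzero rows, so rank(T) = 2.
T has 3 columns; by rank–nullity, nullity = 3 − 2 = 1.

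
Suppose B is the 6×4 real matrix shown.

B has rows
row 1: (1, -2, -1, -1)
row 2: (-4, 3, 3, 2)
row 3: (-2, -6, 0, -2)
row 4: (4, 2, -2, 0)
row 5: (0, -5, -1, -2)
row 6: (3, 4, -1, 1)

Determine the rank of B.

Row reduce to echelon form.
R2 ← R2 + (4)·R1: [0, -5, -1, -2]
R3 ← R3 + (2)·R1: [0, -10, -2, -4]
R4 ← R4 − (4)·R1: [0, 10, 2, 4]
R6 ← R6 − (3)·R1: [0, 10, 2, 4]
R3 ← R3 − (2)·R2: [0, 0, 0, 0]
R4 ← R4 + (2)·R2: [0, 0, 0, 0]
R5 ← R5 − R2: [0, 0, 0, 0]
R6 ← R6 + (2)·R2: [0, 0, 0, 0]
Echelon form has 2 nonzero rows, so rank(B) = 2.

2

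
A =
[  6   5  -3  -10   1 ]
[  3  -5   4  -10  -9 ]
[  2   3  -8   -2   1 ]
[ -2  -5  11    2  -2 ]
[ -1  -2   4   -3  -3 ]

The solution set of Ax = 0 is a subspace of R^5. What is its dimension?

Row reduce to echelon form.
R2 ← R2 − (1/2)·R1: [0, -15/2, 11/2, -5, -19/2]
R3 ← R3 − (1/3)·R1: [0, 4/3, -7, 4/3, 2/3]
R4 ← R4 + (1/3)·R1: [0, -10/3, 10, -4/3, -5/3]
R5 ← R5 + (1/6)·R1: [0, -7/6, 7/2, -14/3, -17/6]
R3 ← R3 + (8/45)·R2: [0, 0, -271/45, 4/9, -46/45]
R4 ← R4 − (4/9)·R2: [0, 0, 68/9, 8/9, 23/9]
R5 ← R5 − (7/45)·R2: [0, 0, 119/45, -35/9, -61/45]
R4 ← R4 + (340/271)·R3: [0, 0, 0, 392/271, 345/271]
R5 ← R5 + (119/271)·R3: [0, 0, 0, -1001/271, -489/271]
R5 ← R5 + (143/56)·R4: [0, 0, 0, 0, 81/56]
5 nonzero rows, so rank(A) = 5.
A has 5 columns; by rank–nullity, nullity = 5 − 5 = 0.

0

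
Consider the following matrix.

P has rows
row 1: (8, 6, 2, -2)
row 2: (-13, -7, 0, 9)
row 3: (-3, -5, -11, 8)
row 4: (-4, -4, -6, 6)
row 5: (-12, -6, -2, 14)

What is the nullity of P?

1

Row reduce to echelon form.
R2 ← R2 + (13/8)·R1: [0, 11/4, 13/4, 23/4]
R3 ← R3 + (3/8)·R1: [0, -11/4, -41/4, 29/4]
R4 ← R4 + (1/2)·R1: [0, -1, -5, 5]
R5 ← R5 + (3/2)·R1: [0, 3, 1, 11]
R3 ← R3 + R2: [0, 0, -7, 13]
R4 ← R4 + (4/11)·R2: [0, 0, -42/11, 78/11]
R5 ← R5 − (12/11)·R2: [0, 0, -28/11, 52/11]
R4 ← R4 − (6/11)·R3: [0, 0, 0, 0]
R5 ← R5 − (4/11)·R3: [0, 0, 0, 0]
3 nonzero rows, so rank(P) = 3.
P has 4 columns; by rank–nullity, nullity = 4 − 3 = 1.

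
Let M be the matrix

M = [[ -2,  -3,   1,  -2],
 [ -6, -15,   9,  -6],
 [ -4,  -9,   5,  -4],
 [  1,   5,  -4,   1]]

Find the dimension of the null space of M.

2

Row reduce to echelon form.
R2 ← R2 − (3)·R1: [0, -6, 6, 0]
R3 ← R3 − (2)·R1: [0, -3, 3, 0]
R4 ← R4 + (1/2)·R1: [0, 7/2, -7/2, 0]
R3 ← R3 − (1/2)·R2: [0, 0, 0, 0]
R4 ← R4 + (7/12)·R2: [0, 0, 0, 0]
2 nonzero rows, so rank(M) = 2.
M has 4 columns; by rank–nullity, nullity = 4 − 2 = 2.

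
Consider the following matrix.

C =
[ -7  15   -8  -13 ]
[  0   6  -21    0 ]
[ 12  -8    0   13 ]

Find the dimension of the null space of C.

1

Row reduce to echelon form.
R3 ← R3 + (12/7)·R1: [0, 124/7, -96/7, -65/7]
R3 ← R3 − (62/21)·R2: [0, 0, 338/7, -65/7]
3 nonzero rows, so rank(C) = 3.
C has 4 columns; by rank–nullity, nullity = 4 − 3 = 1.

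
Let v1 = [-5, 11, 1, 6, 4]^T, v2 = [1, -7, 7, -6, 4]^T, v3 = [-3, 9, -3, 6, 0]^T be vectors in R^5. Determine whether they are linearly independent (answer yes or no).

no

Form the matrix with these vectors as rows and row reduce.
R2 ← R2 + (1/5)·R1: [0, -24/5, 36/5, -24/5, 24/5]
R3 ← R3 − (3/5)·R1: [0, 12/5, -18/5, 12/5, -12/5]
R3 ← R3 + (1/2)·R2: [0, 0, 0, 0, 0]
2 nonzero rows, so the 3 vectors span a space of dimension 2.
Since 2 < 3, the vectors are linearly dependent.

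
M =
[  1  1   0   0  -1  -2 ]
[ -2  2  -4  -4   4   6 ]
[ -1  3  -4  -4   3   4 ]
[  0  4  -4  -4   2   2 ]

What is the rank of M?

2

Row reduce to echelon form.
R2 ← R2 + (2)·R1: [0, 4, -4, -4, 2, 2]
R3 ← R3 + R1: [0, 4, -4, -4, 2, 2]
R3 ← R3 − R2: [0, 0, 0, 0, 0, 0]
R4 ← R4 − R2: [0, 0, 0, 0, 0, 0]
Echelon form has 2 nonzero rows, so rank(M) = 2.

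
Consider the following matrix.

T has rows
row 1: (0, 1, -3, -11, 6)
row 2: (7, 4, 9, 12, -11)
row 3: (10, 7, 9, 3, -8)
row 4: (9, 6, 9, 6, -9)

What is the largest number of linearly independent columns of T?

Row reduce to echelon form.
Swap R1 ↔ R2
R3 ← R3 − (10/7)·R1: [0, 9/7, -27/7, -99/7, 54/7]
R4 ← R4 − (9/7)·R1: [0, 6/7, -18/7, -66/7, 36/7]
R3 ← R3 − (9/7)·R2: [0, 0, 0, 0, 0]
R4 ← R4 − (6/7)·R2: [0, 0, 0, 0, 0]
Echelon form has 2 nonzero rows, so rank(T) = 2.
The rank gives the maximum number of linearly independent columns: 2.

2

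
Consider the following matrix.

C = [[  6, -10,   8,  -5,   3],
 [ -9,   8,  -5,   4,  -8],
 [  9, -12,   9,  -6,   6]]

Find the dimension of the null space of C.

Row reduce to echelon form.
R2 ← R2 + (3/2)·R1: [0, -7, 7, -7/2, -7/2]
R3 ← R3 − (3/2)·R1: [0, 3, -3, 3/2, 3/2]
R3 ← R3 + (3/7)·R2: [0, 0, 0, 0, 0]
2 nonzero rows, so rank(C) = 2.
C has 5 columns; by rank–nullity, nullity = 5 − 2 = 3.

3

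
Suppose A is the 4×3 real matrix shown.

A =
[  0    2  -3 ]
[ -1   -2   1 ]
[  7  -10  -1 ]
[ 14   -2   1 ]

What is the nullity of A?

Row reduce to echelon form.
Swap R1 ↔ R2
R3 ← R3 + (7)·R1: [0, -24, 6]
R4 ← R4 + (14)·R1: [0, -30, 15]
R3 ← R3 + (12)·R2: [0, 0, -30]
R4 ← R4 + (15)·R2: [0, 0, -30]
R4 ← R4 − R3: [0, 0, 0]
3 nonzero rows, so rank(A) = 3.
A has 3 columns; by rank–nullity, nullity = 3 − 3 = 0.

0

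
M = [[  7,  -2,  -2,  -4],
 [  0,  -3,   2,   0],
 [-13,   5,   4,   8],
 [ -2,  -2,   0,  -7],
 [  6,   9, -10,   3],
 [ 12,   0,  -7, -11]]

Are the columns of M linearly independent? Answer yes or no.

Row reduce M to echelon form.
R3 ← R3 + (13/7)·R1: [0, 9/7, 2/7, 4/7]
R4 ← R4 + (2/7)·R1: [0, -18/7, -4/7, -57/7]
R5 ← R5 − (6/7)·R1: [0, 75/7, -58/7, 45/7]
R6 ← R6 − (12/7)·R1: [0, 24/7, -25/7, -29/7]
R3 ← R3 + (3/7)·R2: [0, 0, 8/7, 4/7]
R4 ← R4 − (6/7)·R2: [0, 0, -16/7, -57/7]
R5 ← R5 + (25/7)·R2: [0, 0, -8/7, 45/7]
R6 ← R6 + (8/7)·R2: [0, 0, -9/7, -29/7]
R4 ← R4 + (2)·R3: [0, 0, 0, -7]
R5 ← R5 + R3: [0, 0, 0, 7]
R6 ← R6 + (9/8)·R3: [0, 0, 0, -7/2]
R5 ← R5 + R4: [0, 0, 0, 0]
R6 ← R6 − (1/2)·R4: [0, 0, 0, 0]
4 pivots among 4 columns.
Every column is a pivot column, so the columns are linearly independent.

yes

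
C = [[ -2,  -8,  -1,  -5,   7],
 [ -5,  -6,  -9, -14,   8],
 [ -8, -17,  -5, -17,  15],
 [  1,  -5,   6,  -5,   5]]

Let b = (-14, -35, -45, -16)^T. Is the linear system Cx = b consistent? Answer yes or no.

yes

Row reduce the augmented matrix [C | b].
R2 ← R2 − (5/2)·R1: [0, 14, -13/2, -3/2, -19/2, 0]
R3 ← R3 − (4)·R1: [0, 15, -1, 3, -13, 11]
R4 ← R4 + (1/2)·R1: [0, -9, 11/2, -15/2, 17/2, -23]
R3 ← R3 − (15/14)·R2: [0, 0, 167/28, 129/28, -79/28, 11]
R4 ← R4 + (9/14)·R2: [0, 0, 37/28, -237/28, 67/28, -23]
R4 ← R4 − (37/167)·R3: [0, 0, 0, -1584/167, 504/167, -4248/167]
The echelon form has 4 nonzero rows, and every pivot lies in the first 5 columns, so rank(C) = rank([C|b]) = 4.
The system is consistent.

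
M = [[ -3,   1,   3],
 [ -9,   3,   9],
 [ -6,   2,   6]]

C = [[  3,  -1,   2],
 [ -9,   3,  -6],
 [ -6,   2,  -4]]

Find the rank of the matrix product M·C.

1

First compute MC:
[[-36,  12, -24],
 [-108,  36, -72],
 [-72,  24, -48]]
Now row reduce the product.
R2 ← R2 − (3)·R1: [0, 0, 0]
R3 ← R3 − (2)·R1: [0, 0, 0]
1 nonzero row, so rank(MC) = 1.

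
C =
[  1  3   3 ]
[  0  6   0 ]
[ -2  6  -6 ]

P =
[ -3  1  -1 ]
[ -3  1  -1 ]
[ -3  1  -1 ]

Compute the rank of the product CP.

First compute CP:
[[-21,   7,  -7],
 [-18,   6,  -6],
 [  6,  -2,   2]]
Now row reduce the product.
R2 ← R2 − (6/7)·R1: [0, 0, 0]
R3 ← R3 + (2/7)·R1: [0, 0, 0]
1 nonzero row, so rank(CP) = 1.

1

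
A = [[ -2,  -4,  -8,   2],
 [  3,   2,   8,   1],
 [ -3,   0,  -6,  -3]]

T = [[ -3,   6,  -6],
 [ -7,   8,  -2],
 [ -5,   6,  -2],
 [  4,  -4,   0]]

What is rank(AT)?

2

First compute AT:
[[ 82, -100,  36],
 [-59,  78, -38],
 [ 27, -42,  30]]
Now row reduce the product.
R2 ← R2 + (59/82)·R1: [0, 248/41, -496/41]
R3 ← R3 − (27/82)·R1: [0, -372/41, 744/41]
R3 ← R3 + (3/2)·R2: [0, 0, 0]
2 nonzero rows, so rank(AT) = 2.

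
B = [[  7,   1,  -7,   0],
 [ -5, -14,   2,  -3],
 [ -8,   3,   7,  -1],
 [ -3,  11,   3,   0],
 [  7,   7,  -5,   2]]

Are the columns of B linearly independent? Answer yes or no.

Row reduce B to echelon form.
R2 ← R2 + (5/7)·R1: [0, -93/7, -3, -3]
R3 ← R3 + (8/7)·R1: [0, 29/7, -1, -1]
R4 ← R4 + (3/7)·R1: [0, 80/7, 0, 0]
R5 ← R5 − R1: [0, 6, 2, 2]
R3 ← R3 + (29/93)·R2: [0, 0, -60/31, -60/31]
R4 ← R4 + (80/93)·R2: [0, 0, -80/31, -80/31]
R5 ← R5 + (14/31)·R2: [0, 0, 20/31, 20/31]
R4 ← R4 − (4/3)·R3: [0, 0, 0, 0]
R5 ← R5 + (1/3)·R3: [0, 0, 0, 0]
3 pivots among 4 columns.
Only 3 < 4 pivot columns, so the columns are linearly dependent.

no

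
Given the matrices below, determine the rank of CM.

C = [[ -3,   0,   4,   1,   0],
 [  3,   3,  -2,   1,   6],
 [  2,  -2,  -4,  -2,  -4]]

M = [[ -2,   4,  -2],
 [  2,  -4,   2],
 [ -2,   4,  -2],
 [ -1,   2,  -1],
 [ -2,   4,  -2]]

First compute CM:
[[ -3,   6,  -3],
 [ -9,  18,  -9],
 [ 10, -20,  10]]
Now row reduce the product.
R2 ← R2 − (3)·R1: [0, 0, 0]
R3 ← R3 + (10/3)·R1: [0, 0, 0]
1 nonzero row, so rank(CM) = 1.

1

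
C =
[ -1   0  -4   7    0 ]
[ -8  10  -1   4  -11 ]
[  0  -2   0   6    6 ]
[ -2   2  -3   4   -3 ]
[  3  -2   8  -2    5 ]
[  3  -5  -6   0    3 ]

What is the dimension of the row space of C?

Row reduce to echelon form.
R2 ← R2 − (8)·R1: [0, 10, 31, -52, -11]
R4 ← R4 − (2)·R1: [0, 2, 5, -10, -3]
R5 ← R5 + (3)·R1: [0, -2, -4, 19, 5]
R6 ← R6 + (3)·R1: [0, -5, -18, 21, 3]
R3 ← R3 + (1/5)·R2: [0, 0, 31/5, -22/5, 19/5]
R4 ← R4 − (1/5)·R2: [0, 0, -6/5, 2/5, -4/5]
R5 ← R5 + (1/5)·R2: [0, 0, 11/5, 43/5, 14/5]
R6 ← R6 + (1/2)·R2: [0, 0, -5/2, -5, -5/2]
R4 ← R4 + (6/31)·R3: [0, 0, 0, -14/31, -2/31]
R5 ← R5 − (11/31)·R3: [0, 0, 0, 315/31, 45/31]
R6 ← R6 + (25/62)·R3: [0, 0, 0, -210/31, -30/31]
R5 ← R5 + (45/2)·R4: [0, 0, 0, 0, 0]
R6 ← R6 − (15)·R4: [0, 0, 0, 0, 0]
Echelon form has 4 nonzero rows, so rank(C) = 4.
The row space has dimension equal to the rank: 4.

4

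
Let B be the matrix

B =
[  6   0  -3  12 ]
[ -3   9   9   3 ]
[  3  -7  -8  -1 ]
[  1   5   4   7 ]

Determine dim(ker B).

Row reduce to echelon form.
R2 ← R2 + (1/2)·R1: [0, 9, 15/2, 9]
R3 ← R3 − (1/2)·R1: [0, -7, -13/2, -7]
R4 ← R4 − (1/6)·R1: [0, 5, 9/2, 5]
R3 ← R3 + (7/9)·R2: [0, 0, -2/3, 0]
R4 ← R4 − (5/9)·R2: [0, 0, 1/3, 0]
R4 ← R4 + (1/2)·R3: [0, 0, 0, 0]
3 nonzero rows, so rank(B) = 3.
B has 4 columns; by rank–nullity, nullity = 4 − 3 = 1.

1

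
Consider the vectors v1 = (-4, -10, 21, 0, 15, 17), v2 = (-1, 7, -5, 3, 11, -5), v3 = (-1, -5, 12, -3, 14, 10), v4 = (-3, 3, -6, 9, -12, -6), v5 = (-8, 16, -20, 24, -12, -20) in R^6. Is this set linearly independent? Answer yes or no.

no

Form the matrix with these vectors as rows and row reduce.
R2 ← R2 − (1/4)·R1: [0, 19/2, -41/4, 3, 29/4, -37/4]
R3 ← R3 − (1/4)·R1: [0, -5/2, 27/4, -3, 41/4, 23/4]
R4 ← R4 − (3/4)·R1: [0, 21/2, -87/4, 9, -93/4, -75/4]
R5 ← R5 − (2)·R1: [0, 36, -62, 24, -42, -54]
R3 ← R3 + (5/19)·R2: [0, 0, 77/19, -42/19, 231/19, 63/19]
R4 ← R4 − (21/19)·R2: [0, 0, -198/19, 108/19, -594/19, -162/19]
R5 ← R5 − (72/19)·R2: [0, 0, -440/19, 240/19, -1320/19, -360/19]
R4 ← R4 + (18/7)·R3: [0, 0, 0, 0, 0, 0]
R5 ← R5 + (40/7)·R3: [0, 0, 0, 0, 0, 0]
3 nonzero rows, so the 5 vectors span a space of dimension 3.
Since 3 < 5, the vectors are linearly dependent.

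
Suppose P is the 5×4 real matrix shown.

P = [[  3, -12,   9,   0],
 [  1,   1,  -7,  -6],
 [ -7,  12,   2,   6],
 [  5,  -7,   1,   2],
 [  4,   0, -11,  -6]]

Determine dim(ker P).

1

Row reduce to echelon form.
R2 ← R2 − (1/3)·R1: [0, 5, -10, -6]
R3 ← R3 + (7/3)·R1: [0, -16, 23, 6]
R4 ← R4 − (5/3)·R1: [0, 13, -14, 2]
R5 ← R5 − (4/3)·R1: [0, 16, -23, -6]
R3 ← R3 + (16/5)·R2: [0, 0, -9, -66/5]
R4 ← R4 − (13/5)·R2: [0, 0, 12, 88/5]
R5 ← R5 − (16/5)·R2: [0, 0, 9, 66/5]
R4 ← R4 + (4/3)·R3: [0, 0, 0, 0]
R5 ← R5 + R3: [0, 0, 0, 0]
3 nonzero rows, so rank(P) = 3.
P has 4 columns; by rank–nullity, nullity = 4 − 3 = 1.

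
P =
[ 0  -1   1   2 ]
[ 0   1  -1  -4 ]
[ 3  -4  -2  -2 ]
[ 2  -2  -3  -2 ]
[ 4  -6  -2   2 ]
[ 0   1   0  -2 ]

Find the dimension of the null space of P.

Row reduce to echelon form.
Swap R1 ↔ R3
R4 ← R4 − (2/3)·R1: [0, 2/3, -5/3, -2/3]
R5 ← R5 − (4/3)·R1: [0, -2/3, 2/3, 14/3]
R3 ← R3 + R2: [0, 0, 0, -2]
R4 ← R4 − (2/3)·R2: [0, 0, -1, 2]
R5 ← R5 + (2/3)·R2: [0, 0, 0, 2]
R6 ← R6 − R2: [0, 0, 1, 2]
Swap R3 ↔ R4
R6 ← R6 + R3: [0, 0, 0, 4]
R5 ← R5 + R4: [0, 0, 0, 0]
R6 ← R6 + (2)·R4: [0, 0, 0, 0]
4 nonzero rows, so rank(P) = 4.
P has 4 columns; by rank–nullity, nullity = 4 − 4 = 0.

0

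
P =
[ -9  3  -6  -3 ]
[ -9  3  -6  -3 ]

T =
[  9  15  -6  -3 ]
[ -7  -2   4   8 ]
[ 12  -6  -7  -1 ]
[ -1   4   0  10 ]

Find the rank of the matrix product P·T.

1

First compute PT:
[[-171, -117, 108,  27],
 [-171, -117, 108,  27]]
Now row reduce the product.
R2 ← R2 − R1: [0, 0, 0, 0]
1 nonzero row, so rank(PT) = 1.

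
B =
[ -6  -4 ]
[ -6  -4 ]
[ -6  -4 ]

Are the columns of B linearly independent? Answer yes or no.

no

Row reduce B to echelon form.
R2 ← R2 − R1: [0, 0]
R3 ← R3 − R1: [0, 0]
1 pivot among 2 columns.
Only 1 < 2 pivot columns, so the columns are linearly dependent.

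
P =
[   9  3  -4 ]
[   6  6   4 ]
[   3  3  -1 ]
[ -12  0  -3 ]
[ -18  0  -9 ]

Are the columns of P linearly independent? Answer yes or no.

Row reduce P to echelon form.
R2 ← R2 − (2/3)·R1: [0, 4, 20/3]
R3 ← R3 − (1/3)·R1: [0, 2, 1/3]
R4 ← R4 + (4/3)·R1: [0, 4, -25/3]
R5 ← R5 + (2)·R1: [0, 6, -17]
R3 ← R3 − (1/2)·R2: [0, 0, -3]
R4 ← R4 − R2: [0, 0, -15]
R5 ← R5 − (3/2)·R2: [0, 0, -27]
R4 ← R4 − (5)·R3: [0, 0, 0]
R5 ← R5 − (9)·R3: [0, 0, 0]
3 pivots among 3 columns.
Every column is a pivot column, so the columns are linearly independent.

yes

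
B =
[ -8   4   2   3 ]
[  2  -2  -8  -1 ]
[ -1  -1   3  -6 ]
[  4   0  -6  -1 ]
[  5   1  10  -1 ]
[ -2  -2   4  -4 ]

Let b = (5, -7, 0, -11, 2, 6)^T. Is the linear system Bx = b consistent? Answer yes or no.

yes

Row reduce the augmented matrix [B | b].
R2 ← R2 + (1/4)·R1: [0, -1, -15/2, -1/4, -23/4]
R3 ← R3 − (1/8)·R1: [0, -3/2, 11/4, -51/8, -5/8]
R4 ← R4 + (1/2)·R1: [0, 2, -5, 1/2, -17/2]
R5 ← R5 + (5/8)·R1: [0, 7/2, 45/4, 7/8, 41/8]
R6 ← R6 − (1/4)·R1: [0, -3, 7/2, -19/4, 19/4]
R3 ← R3 − (3/2)·R2: [0, 0, 14, -6, 8]
R4 ← R4 + (2)·R2: [0, 0, -20, 0, -20]
R5 ← R5 + (7/2)·R2: [0, 0, -15, 0, -15]
R6 ← R6 − (3)·R2: [0, 0, 26, -4, 22]
R4 ← R4 + (10/7)·R3: [0, 0, 0, -60/7, -60/7]
R5 ← R5 + (15/14)·R3: [0, 0, 0, -45/7, -45/7]
R6 ← R6 − (13/7)·R3: [0, 0, 0, 50/7, 50/7]
R5 ← R5 − (3/4)·R4: [0, 0, 0, 0, 0]
R6 ← R6 + (5/6)·R4: [0, 0, 0, 0, 0]
The echelon form has 4 nonzero rows, and every pivot lies in the first 4 columns, so rank(B) = rank([B|b]) = 4.
The system is consistent.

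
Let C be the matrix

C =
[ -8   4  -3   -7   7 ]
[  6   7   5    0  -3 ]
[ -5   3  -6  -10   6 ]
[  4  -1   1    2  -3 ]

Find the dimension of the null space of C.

2

Row reduce to echelon form.
R2 ← R2 + (3/4)·R1: [0, 10, 11/4, -21/4, 9/4]
R3 ← R3 − (5/8)·R1: [0, 1/2, -33/8, -45/8, 13/8]
R4 ← R4 + (1/2)·R1: [0, 1, -1/2, -3/2, 1/2]
R3 ← R3 − (1/20)·R2: [0, 0, -341/80, -429/80, 121/80]
R4 ← R4 − (1/10)·R2: [0, 0, -31/40, -39/40, 11/40]
R4 ← R4 − (2/11)·R3: [0, 0, 0, 0, 0]
3 nonzero rows, so rank(C) = 3.
C has 5 columns; by rank–nullity, nullity = 5 − 3 = 2.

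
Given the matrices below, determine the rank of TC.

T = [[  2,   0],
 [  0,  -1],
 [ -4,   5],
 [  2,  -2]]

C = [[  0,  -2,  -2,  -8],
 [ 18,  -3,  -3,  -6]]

First compute TC:
[[  0,  -4,  -4, -16],
 [-18,   3,   3,   6],
 [ 90,  -7,  -7,   2],
 [-36,   2,   2,  -4]]
Now row reduce the product.
Swap R1 ↔ R2
R3 ← R3 + (5)·R1: [0, 8, 8, 32]
R4 ← R4 − (2)·R1: [0, -4, -4, -16]
R3 ← R3 + (2)·R2: [0, 0, 0, 0]
R4 ← R4 − R2: [0, 0, 0, 0]
2 nonzero rows, so rank(TC) = 2.

2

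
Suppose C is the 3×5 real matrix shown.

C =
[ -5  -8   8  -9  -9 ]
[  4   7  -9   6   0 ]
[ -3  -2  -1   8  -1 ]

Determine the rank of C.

3

Row reduce to echelon form.
R2 ← R2 + (4/5)·R1: [0, 3/5, -13/5, -6/5, -36/5]
R3 ← R3 − (3/5)·R1: [0, 14/5, -29/5, 67/5, 22/5]
R3 ← R3 − (14/3)·R2: [0, 0, 19/3, 19, 38]
Echelon form has 3 nonzero rows, so rank(C) = 3.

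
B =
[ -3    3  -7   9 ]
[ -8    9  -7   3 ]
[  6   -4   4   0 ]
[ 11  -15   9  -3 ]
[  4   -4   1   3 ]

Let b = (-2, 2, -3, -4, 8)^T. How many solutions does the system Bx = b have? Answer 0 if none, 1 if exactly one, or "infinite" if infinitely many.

0

Row reduce the augmented matrix [B | b].
R2 ← R2 − (8/3)·R1: [0, 1, 35/3, -21, 22/3]
R3 ← R3 + (2)·R1: [0, 2, -10, 18, -7]
R4 ← R4 + (11/3)·R1: [0, -4, -50/3, 30, -34/3]
R5 ← R5 + (4/3)·R1: [0, 0, -25/3, 15, 16/3]
R3 ← R3 − (2)·R2: [0, 0, -100/3, 60, -65/3]
R4 ← R4 + (4)·R2: [0, 0, 30, -54, 18]
R4 ← R4 + (9/10)·R3: [0, 0, 0, 0, -3/2]
R5 ← R5 − (1/4)·R3: [0, 0, 0, 0, 43/4]
R5 ← R5 + (43/6)·R4: [0, 0, 0, 0, 0]
The echelon form has 4 nonzero rows; the last pivot sits in the augmented column, so rank(B) = 3 but rank([B|b]) = 4.
Since the ranks differ, the system is inconsistent.
It has no solutions.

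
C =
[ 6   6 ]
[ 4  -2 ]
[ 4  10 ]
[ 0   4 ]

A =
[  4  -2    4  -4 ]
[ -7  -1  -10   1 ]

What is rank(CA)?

2

First compute CA:
[[-18, -18, -36, -18],
 [ 30,  -6,  36, -18],
 [-54, -18, -84,  -6],
 [-28,  -4, -40,   4]]
Now row reduce the product.
R2 ← R2 + (5/3)·R1: [0, -36, -24, -48]
R3 ← R3 − (3)·R1: [0, 36, 24, 48]
R4 ← R4 − (14/9)·R1: [0, 24, 16, 32]
R3 ← R3 + R2: [0, 0, 0, 0]
R4 ← R4 + (2/3)·R2: [0, 0, 0, 0]
2 nonzero rows, so rank(CA) = 2.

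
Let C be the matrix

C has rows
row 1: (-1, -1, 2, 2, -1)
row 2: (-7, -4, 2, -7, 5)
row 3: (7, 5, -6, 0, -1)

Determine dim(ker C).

Row reduce to echelon form.
R2 ← R2 − (7)·R1: [0, 3, -12, -21, 12]
R3 ← R3 + (7)·R1: [0, -2, 8, 14, -8]
R3 ← R3 + (2/3)·R2: [0, 0, 0, 0, 0]
2 nonzero rows, so rank(C) = 2.
C has 5 columns; by rank–nullity, nullity = 5 − 2 = 3.

3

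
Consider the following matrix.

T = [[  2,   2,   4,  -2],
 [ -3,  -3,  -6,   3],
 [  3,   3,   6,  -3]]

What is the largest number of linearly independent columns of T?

1

Row reduce to echelon form.
R2 ← R2 + (3/2)·R1: [0, 0, 0, 0]
R3 ← R3 − (3/2)·R1: [0, 0, 0, 0]
Echelon form has 1 nonzero row, so rank(T) = 1.
The rank gives the maximum number of linearly independent columns: 1.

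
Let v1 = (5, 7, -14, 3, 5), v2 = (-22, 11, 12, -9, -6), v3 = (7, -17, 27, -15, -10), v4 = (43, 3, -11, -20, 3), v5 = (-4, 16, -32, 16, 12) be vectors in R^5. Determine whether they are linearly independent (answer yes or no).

Form the matrix with these vectors as rows and row reduce.
R2 ← R2 + (22/5)·R1: [0, 209/5, -248/5, 21/5, 16]
R3 ← R3 − (7/5)·R1: [0, -134/5, 233/5, -96/5, -17]
R4 ← R4 − (43/5)·R1: [0, -286/5, 547/5, -229/5, -40]
R5 ← R5 + (4/5)·R1: [0, 108/5, -216/5, 92/5, 16]
R3 ← R3 + (134/209)·R2: [0, 0, 3093/209, -3450/209, -1409/209]
R4 ← R4 + (26/19)·R2: [0, 0, 789/19, -761/19, -344/19]
R5 ← R5 − (108/209)·R2: [0, 0, -3672/209, 3392/209, 1616/209]
R4 ← R4 − (2893/1031)·R3: [0, 0, 0, 6461/1031, 837/1031]
R5 ← R5 + (1224/1031)·R3: [0, 0, 0, -3472/1031, -280/1031]
R5 ← R5 + (496/923)·R4: [0, 0, 0, 0, 152/923]
5 nonzero rows, so the 5 vectors span a space of dimension 5.
Since 5 = 5, the vectors are linearly independent.

yes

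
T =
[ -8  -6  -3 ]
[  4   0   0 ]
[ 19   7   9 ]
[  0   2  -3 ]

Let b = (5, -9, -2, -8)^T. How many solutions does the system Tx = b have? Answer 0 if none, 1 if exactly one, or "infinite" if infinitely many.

0

Row reduce the augmented matrix [T | b].
R2 ← R2 + (1/2)·R1: [0, -3, -3/2, -13/2]
R3 ← R3 + (19/8)·R1: [0, -29/4, 15/8, 79/8]
R3 ← R3 − (29/12)·R2: [0, 0, 11/2, 307/12]
R4 ← R4 + (2/3)·R2: [0, 0, -4, -37/3]
R4 ← R4 + (8/11)·R3: [0, 0, 0, 69/11]
The echelon form has 4 nonzero rows; the last pivot sits in the augmented column, so rank(T) = 3 but rank([T|b]) = 4.
Since the ranks differ, the system is inconsistent.
It has no solutions.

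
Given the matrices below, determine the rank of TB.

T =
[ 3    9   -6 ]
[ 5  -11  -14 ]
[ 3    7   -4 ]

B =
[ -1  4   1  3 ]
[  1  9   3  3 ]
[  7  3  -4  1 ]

First compute TB:
[[-36,  75,  54,  30],
 [-114, -121,  28, -32],
 [-24,  63,  40,  26]]
Now row reduce the product.
R2 ← R2 − (19/6)·R1: [0, -717/2, -143, -127]
R3 ← R3 − (2/3)·R1: [0, 13, 4, 6]
R3 ← R3 + (26/717)·R2: [0, 0, -850/717, 1000/717]
3 nonzero rows, so rank(TB) = 3.

3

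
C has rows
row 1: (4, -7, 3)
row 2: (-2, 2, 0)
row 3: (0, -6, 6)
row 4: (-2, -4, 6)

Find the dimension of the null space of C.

Row reduce to echelon form.
R2 ← R2 + (1/2)·R1: [0, -3/2, 3/2]
R4 ← R4 + (1/2)·R1: [0, -15/2, 15/2]
R3 ← R3 − (4)·R2: [0, 0, 0]
R4 ← R4 − (5)·R2: [0, 0, 0]
2 nonzero rows, so rank(C) = 2.
C has 3 columns; by rank–nullity, nullity = 3 − 2 = 1.

1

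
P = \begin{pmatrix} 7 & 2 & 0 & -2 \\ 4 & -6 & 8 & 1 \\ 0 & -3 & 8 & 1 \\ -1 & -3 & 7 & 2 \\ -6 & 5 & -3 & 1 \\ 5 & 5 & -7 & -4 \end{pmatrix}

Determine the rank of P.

4

Row reduce to echelon form.
R2 ← R2 − (4/7)·R1: [0, -50/7, 8, 15/7]
R4 ← R4 + (1/7)·R1: [0, -19/7, 7, 12/7]
R5 ← R5 + (6/7)·R1: [0, 47/7, -3, -5/7]
R6 ← R6 − (5/7)·R1: [0, 25/7, -7, -18/7]
R3 ← R3 − (21/50)·R2: [0, 0, 116/25, 1/10]
R4 ← R4 − (19/50)·R2: [0, 0, 99/25, 9/10]
R5 ← R5 + (47/50)·R2: [0, 0, 113/25, 13/10]
R6 ← R6 + (1/2)·R2: [0, 0, -3, -3/2]
R4 ← R4 − (99/116)·R3: [0, 0, 0, 189/232]
R5 ← R5 − (113/116)·R3: [0, 0, 0, 279/232]
R6 ← R6 + (75/116)·R3: [0, 0, 0, -333/232]
R5 ← R5 − (31/21)·R4: [0, 0, 0, 0]
R6 ← R6 + (37/21)·R4: [0, 0, 0, 0]
Echelon form has 4 nonzero rows, so rank(P) = 4.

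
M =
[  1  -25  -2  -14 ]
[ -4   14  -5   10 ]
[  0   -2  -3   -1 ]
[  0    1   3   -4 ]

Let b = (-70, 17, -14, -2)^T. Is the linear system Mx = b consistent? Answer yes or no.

Row reduce the augmented matrix [M | b].
R2 ← R2 + (4)·R1: [0, -86, -13, -46, -263]
R3 ← R3 − (1/43)·R2: [0, 0, -116/43, 3/43, -339/43]
R4 ← R4 + (1/86)·R2: [0, 0, 245/86, -195/43, -435/86]
R4 ← R4 + (245/232)·R3: [0, 0, 0, -1035/232, -3105/232]
The echelon form has 4 nonzero rows, and every pivot lies in the first 4 columns, so rank(M) = rank([M|b]) = 4.
The system is consistent.

yes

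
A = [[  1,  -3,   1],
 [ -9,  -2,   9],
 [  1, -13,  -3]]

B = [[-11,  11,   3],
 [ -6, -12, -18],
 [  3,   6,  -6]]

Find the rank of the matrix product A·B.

First compute AB:
[[ 10,  53,  51],
 [138, -21, -45],
 [ 58, 149, 255]]
Now row reduce the product.
R2 ← R2 − (69/5)·R1: [0, -3762/5, -3744/5]
R3 ← R3 − (29/5)·R1: [0, -792/5, -204/5]
R3 ← R3 − (4/19)·R2: [0, 0, 2220/19]
3 nonzero rows, so rank(AB) = 3.

3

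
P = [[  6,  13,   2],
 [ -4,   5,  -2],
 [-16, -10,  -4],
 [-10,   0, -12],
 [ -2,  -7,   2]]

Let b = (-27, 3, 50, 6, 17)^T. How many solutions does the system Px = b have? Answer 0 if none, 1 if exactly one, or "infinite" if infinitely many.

Row reduce the augmented matrix [P | b].
R2 ← R2 + (2/3)·R1: [0, 41/3, -2/3, -15]
R3 ← R3 + (8/3)·R1: [0, 74/3, 4/3, -22]
R4 ← R4 + (5/3)·R1: [0, 65/3, -26/3, -39]
R5 ← R5 + (1/3)·R1: [0, -8/3, 8/3, 8]
R3 ← R3 − (74/41)·R2: [0, 0, 104/41, 208/41]
R4 ← R4 − (65/41)·R2: [0, 0, -312/41, -624/41]
R5 ← R5 + (8/41)·R2: [0, 0, 104/41, 208/41]
R4 ← R4 + (3)·R3: [0, 0, 0, 0]
R5 ← R5 − R3: [0, 0, 0, 0]
The echelon form has 3 nonzero rows, and every pivot lies in the first 3 columns, so rank(P) = rank([P|b]) = 3.
The system is consistent.
rank = 3 = number of unknowns, so the solution is unique.

1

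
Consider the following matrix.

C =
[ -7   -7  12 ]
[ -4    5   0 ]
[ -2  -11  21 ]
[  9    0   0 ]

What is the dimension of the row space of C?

3

Row reduce to echelon form.
R2 ← R2 − (4/7)·R1: [0, 9, -48/7]
R3 ← R3 − (2/7)·R1: [0, -9, 123/7]
R4 ← R4 + (9/7)·R1: [0, -9, 108/7]
R3 ← R3 + R2: [0, 0, 75/7]
R4 ← R4 + R2: [0, 0, 60/7]
R4 ← R4 − (4/5)·R3: [0, 0, 0]
Echelon form has 3 nonzero rows, so rank(C) = 3.
The row space has dimension equal to the rank: 3.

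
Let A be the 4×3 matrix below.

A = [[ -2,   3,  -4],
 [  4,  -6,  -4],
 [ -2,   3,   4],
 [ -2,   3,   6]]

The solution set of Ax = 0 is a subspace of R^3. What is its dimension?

1

Row reduce to echelon form.
R2 ← R2 + (2)·R1: [0, 0, -12]
R3 ← R3 − R1: [0, 0, 8]
R4 ← R4 − R1: [0, 0, 10]
R3 ← R3 + (2/3)·R2: [0, 0, 0]
R4 ← R4 + (5/6)·R2: [0, 0, 0]
2 nonzero rows, so rank(A) = 2.
A has 3 columns; by rank–nullity, nullity = 3 − 2 = 1.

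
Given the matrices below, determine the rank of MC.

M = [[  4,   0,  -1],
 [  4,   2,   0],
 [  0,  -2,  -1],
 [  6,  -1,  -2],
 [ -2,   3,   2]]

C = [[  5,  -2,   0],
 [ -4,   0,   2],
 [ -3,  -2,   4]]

2

First compute MC:
[[ 23,  -6,  -4],
 [ 12,  -8,   4],
 [ 11,   2,  -8],
 [ 40,  -8, -10],
 [-28,   0,  14]]
Now row reduce the product.
R2 ← R2 − (12/23)·R1: [0, -112/23, 140/23]
R3 ← R3 − (11/23)·R1: [0, 112/23, -140/23]
R4 ← R4 − (40/23)·R1: [0, 56/23, -70/23]
R5 ← R5 + (28/23)·R1: [0, -168/23, 210/23]
R3 ← R3 + R2: [0, 0, 0]
R4 ← R4 + (1/2)·R2: [0, 0, 0]
R5 ← R5 − (3/2)·R2: [0, 0, 0]
2 nonzero rows, so rank(MC) = 2.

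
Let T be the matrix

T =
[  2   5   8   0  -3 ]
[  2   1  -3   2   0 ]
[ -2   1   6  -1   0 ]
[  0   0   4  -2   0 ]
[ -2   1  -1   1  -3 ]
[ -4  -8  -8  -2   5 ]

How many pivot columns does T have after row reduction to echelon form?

Row reduce to echelon form.
R2 ← R2 − R1: [0, -4, -11, 2, 3]
R3 ← R3 + R1: [0, 6, 14, -1, -3]
R5 ← R5 + R1: [0, 6, 7, 1, -6]
R6 ← R6 + (2)·R1: [0, 2, 8, -2, -1]
R3 ← R3 + (3/2)·R2: [0, 0, -5/2, 2, 3/2]
R5 ← R5 + (3/2)·R2: [0, 0, -19/2, 4, -3/2]
R6 ← R6 + (1/2)·R2: [0, 0, 5/2, -1, 1/2]
R4 ← R4 + (8/5)·R3: [0, 0, 0, 6/5, 12/5]
R5 ← R5 − (19/5)·R3: [0, 0, 0, -18/5, -36/5]
R6 ← R6 + R3: [0, 0, 0, 1, 2]
R5 ← R5 + (3)·R4: [0, 0, 0, 0, 0]
R6 ← R6 − (5/6)·R4: [0, 0, 0, 0, 0]
Echelon form has 4 nonzero rows, so rank(T) = 4.
Each nonzero row contributes one pivot column: 4 pivot columns.

4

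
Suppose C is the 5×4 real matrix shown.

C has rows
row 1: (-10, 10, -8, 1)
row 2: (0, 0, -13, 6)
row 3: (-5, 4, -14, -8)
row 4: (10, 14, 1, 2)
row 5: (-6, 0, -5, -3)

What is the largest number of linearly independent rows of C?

4

Row reduce to echelon form.
R3 ← R3 − (1/2)·R1: [0, -1, -10, -17/2]
R4 ← R4 + R1: [0, 24, -7, 3]
R5 ← R5 − (3/5)·R1: [0, -6, -1/5, -18/5]
Swap R2 ↔ R3
R4 ← R4 + (24)·R2: [0, 0, -247, -201]
R5 ← R5 − (6)·R2: [0, 0, 299/5, 237/5]
R4 ← R4 − (19)·R3: [0, 0, 0, -315]
R5 ← R5 + (23/5)·R3: [0, 0, 0, 75]
R5 ← R5 + (5/21)·R4: [0, 0, 0, 0]
Echelon form has 4 nonzero rows, so rank(C) = 4.
The rank gives the maximum number of linearly independent rows: 4.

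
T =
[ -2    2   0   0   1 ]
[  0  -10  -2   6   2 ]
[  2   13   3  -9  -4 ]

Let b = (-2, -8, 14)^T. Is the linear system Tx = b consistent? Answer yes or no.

Row reduce the augmented matrix [T | b].
R3 ← R3 + R1: [0, 15, 3, -9, -3, 12]
R3 ← R3 + (3/2)·R2: [0, 0, 0, 0, 0, 0]
The echelon form has 2 nonzero rows, and every pivot lies in the first 5 columns, so rank(T) = rank([T|b]) = 2.
The system is consistent.

yes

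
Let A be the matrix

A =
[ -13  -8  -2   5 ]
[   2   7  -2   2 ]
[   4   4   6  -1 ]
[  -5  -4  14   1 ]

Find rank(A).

3

Row reduce to echelon form.
R2 ← R2 + (2/13)·R1: [0, 75/13, -30/13, 36/13]
R3 ← R3 + (4/13)·R1: [0, 20/13, 70/13, 7/13]
R4 ← R4 − (5/13)·R1: [0, -12/13, 192/13, -12/13]
R3 ← R3 − (4/15)·R2: [0, 0, 6, -1/5]
R4 ← R4 + (4/25)·R2: [0, 0, 72/5, -12/25]
R4 ← R4 − (12/5)·R3: [0, 0, 0, 0]
Echelon form has 3 nonzero rows, so rank(A) = 3.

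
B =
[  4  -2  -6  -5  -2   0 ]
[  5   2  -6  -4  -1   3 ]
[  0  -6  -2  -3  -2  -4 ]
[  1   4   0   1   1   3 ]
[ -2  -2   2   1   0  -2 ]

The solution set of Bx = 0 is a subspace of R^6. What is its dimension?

4

Row reduce to echelon form.
R2 ← R2 − (5/4)·R1: [0, 9/2, 3/2, 9/4, 3/2, 3]
R4 ← R4 − (1/4)·R1: [0, 9/2, 3/2, 9/4, 3/2, 3]
R5 ← R5 + (1/2)·R1: [0, -3, -1, -3/2, -1, -2]
R3 ← R3 + (4/3)·R2: [0, 0, 0, 0, 0, 0]
R4 ← R4 − R2: [0, 0, 0, 0, 0, 0]
R5 ← R5 + (2/3)·R2: [0, 0, 0, 0, 0, 0]
2 nonzero rows, so rank(B) = 2.
B has 6 columns; by rank–nullity, nullity = 6 − 2 = 4.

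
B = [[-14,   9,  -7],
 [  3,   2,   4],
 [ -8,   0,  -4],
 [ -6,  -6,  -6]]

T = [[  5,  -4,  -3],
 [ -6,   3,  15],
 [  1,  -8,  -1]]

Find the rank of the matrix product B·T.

3

First compute BT:
[[-131, 139, 184],
 [  7, -38,  17],
 [-44,  64,  28],
 [  0,  54, -66]]
Now row reduce the product.
R2 ← R2 + (7/131)·R1: [0, -4005/131, 3515/131]
R3 ← R3 − (44/131)·R1: [0, 2268/131, -4428/131]
R3 ← R3 + (252/445)·R2: [0, 0, -1656/89]
R4 ← R4 + (786/445)·R2: [0, 0, -1656/89]
R4 ← R4 − R3: [0, 0, 0]
3 nonzero rows, so rank(BT) = 3.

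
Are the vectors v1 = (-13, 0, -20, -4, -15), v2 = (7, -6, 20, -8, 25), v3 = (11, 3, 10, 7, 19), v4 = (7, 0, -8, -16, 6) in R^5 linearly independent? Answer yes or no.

yes

Form the matrix with these vectors as rows and row reduce.
R2 ← R2 + (7/13)·R1: [0, -6, 120/13, -132/13, 220/13]
R3 ← R3 + (11/13)·R1: [0, 3, -90/13, 47/13, 82/13]
R4 ← R4 + (7/13)·R1: [0, 0, -244/13, -236/13, -27/13]
R3 ← R3 + (1/2)·R2: [0, 0, -30/13, -19/13, 192/13]
R4 ← R4 − (122/15)·R3: [0, 0, 0, -94/15, -611/5]
4 nonzero rows, so the 4 vectors span a space of dimension 4.
Since 4 = 4, the vectors are linearly independent.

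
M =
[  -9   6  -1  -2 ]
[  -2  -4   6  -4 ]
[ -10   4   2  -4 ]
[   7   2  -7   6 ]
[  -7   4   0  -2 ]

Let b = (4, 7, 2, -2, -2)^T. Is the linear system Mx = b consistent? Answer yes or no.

Row reduce the augmented matrix [M | b].
R2 ← R2 − (2/9)·R1: [0, -16/3, 56/9, -32/9, 55/9]
R3 ← R3 − (10/9)·R1: [0, -8/3, 28/9, -16/9, -22/9]
R4 ← R4 + (7/9)·R1: [0, 20/3, -70/9, 40/9, 10/9]
R5 ← R5 − (7/9)·R1: [0, -2/3, 7/9, -4/9, -46/9]
R3 ← R3 − (1/2)·R2: [0, 0, 0, 0, -11/2]
R4 ← R4 + (5/4)·R2: [0, 0, 0, 0, 35/4]
R5 ← R5 − (1/8)·R2: [0, 0, 0, 0, -47/8]
R4 ← R4 + (35/22)·R3: [0, 0, 0, 0, 0]
R5 ← R5 − (47/44)·R3: [0, 0, 0, 0, 0]
The echelon form has 3 nonzero rows; the last pivot sits in the augmented column, so rank(M) = 2 but rank([M|b]) = 3.
Since the ranks differ, the system is inconsistent.

no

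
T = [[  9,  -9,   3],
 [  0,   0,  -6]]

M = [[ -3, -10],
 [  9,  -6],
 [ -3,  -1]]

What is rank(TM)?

First compute TM:
[[-117, -39],
 [ 18,   6]]
Now row reduce the product.
R2 ← R2 + (2/13)·R1: [0, 0]
1 nonzero row, so rank(TM) = 1.

1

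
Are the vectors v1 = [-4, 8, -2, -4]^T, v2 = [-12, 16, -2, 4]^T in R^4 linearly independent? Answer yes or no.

yes

Form the matrix with these vectors as rows and row reduce.
R2 ← R2 − (3)·R1: [0, -8, 4, 16]
2 nonzero rows, so the 2 vectors span a space of dimension 2.
Since 2 = 2, the vectors are linearly independent.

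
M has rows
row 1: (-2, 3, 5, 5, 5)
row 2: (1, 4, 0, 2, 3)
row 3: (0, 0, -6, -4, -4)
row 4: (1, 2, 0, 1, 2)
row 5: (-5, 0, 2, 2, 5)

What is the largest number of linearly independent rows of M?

Row reduce to echelon form.
R2 ← R2 + (1/2)·R1: [0, 11/2, 5/2, 9/2, 11/2]
R4 ← R4 + (1/2)·R1: [0, 7/2, 5/2, 7/2, 9/2]
R5 ← R5 − (5/2)·R1: [0, -15/2, -21/2, -21/2, -15/2]
R4 ← R4 − (7/11)·R2: [0, 0, 10/11, 7/11, 1]
R5 ← R5 + (15/11)·R2: [0, 0, -78/11, -48/11, 0]
R4 ← R4 + (5/33)·R3: [0, 0, 0, 1/33, 13/33]
R5 ← R5 − (13/11)·R3: [0, 0, 0, 4/11, 52/11]
R5 ← R5 − (12)·R4: [0, 0, 0, 0, 0]
Echelon form has 4 nonzero rows, so rank(M) = 4.
The rank gives the maximum number of linearly independent rows: 4.

4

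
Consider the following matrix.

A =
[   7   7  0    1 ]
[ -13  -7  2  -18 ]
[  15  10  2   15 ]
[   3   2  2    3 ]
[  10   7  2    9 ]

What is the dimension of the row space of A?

Row reduce to echelon form.
R2 ← R2 + (13/7)·R1: [0, 6, 2, -113/7]
R3 ← R3 − (15/7)·R1: [0, -5, 2, 90/7]
R4 ← R4 − (3/7)·R1: [0, -1, 2, 18/7]
R5 ← R5 − (10/7)·R1: [0, -3, 2, 53/7]
R3 ← R3 + (5/6)·R2: [0, 0, 11/3, -25/42]
R4 ← R4 + (1/6)·R2: [0, 0, 7/3, -5/42]
R5 ← R5 + (1/2)·R2: [0, 0, 3, -1/2]
R4 ← R4 − (7/11)·R3: [0, 0, 0, 20/77]
R5 ← R5 − (9/11)·R3: [0, 0, 0, -1/77]
R5 ← R5 + (1/20)·R4: [0, 0, 0, 0]
Echelon form has 4 nonzero rows, so rank(A) = 4.
The row space has dimension equal to the rank: 4.

4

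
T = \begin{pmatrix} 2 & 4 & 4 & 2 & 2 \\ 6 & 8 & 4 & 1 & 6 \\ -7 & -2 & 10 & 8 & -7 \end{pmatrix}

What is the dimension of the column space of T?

Row reduce to echelon form.
R2 ← R2 − (3)·R1: [0, -4, -8, -5, 0]
R3 ← R3 + (7/2)·R1: [0, 12, 24, 15, 0]
R3 ← R3 + (3)·R2: [0, 0, 0, 0, 0]
Echelon form has 2 nonzero rows, so rank(T) = 2.
The column space has dimension equal to the rank: 2.

2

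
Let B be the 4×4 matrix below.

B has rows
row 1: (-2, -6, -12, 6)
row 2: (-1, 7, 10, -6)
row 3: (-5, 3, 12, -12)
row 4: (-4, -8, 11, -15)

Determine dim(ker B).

Row reduce to echelon form.
R2 ← R2 − (1/2)·R1: [0, 10, 16, -9]
R3 ← R3 − (5/2)·R1: [0, 18, 42, -27]
R4 ← R4 − (2)·R1: [0, 4, 35, -27]
R3 ← R3 − (9/5)·R2: [0, 0, 66/5, -54/5]
R4 ← R4 − (2/5)·R2: [0, 0, 143/5, -117/5]
R4 ← R4 − (13/6)·R3: [0, 0, 0, 0]
3 nonzero rows, so rank(B) = 3.
B has 4 columns; by rank–nullity, nullity = 4 − 3 = 1.

1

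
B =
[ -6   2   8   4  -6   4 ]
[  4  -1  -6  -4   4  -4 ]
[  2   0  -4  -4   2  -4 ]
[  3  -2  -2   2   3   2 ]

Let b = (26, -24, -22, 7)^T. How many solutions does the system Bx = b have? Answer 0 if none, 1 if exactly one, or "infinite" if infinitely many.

Row reduce the augmented matrix [B | b].
R2 ← R2 + (2/3)·R1: [0, 1/3, -2/3, -4/3, 0, -4/3, -20/3]
R3 ← R3 + (1/3)·R1: [0, 2/3, -4/3, -8/3, 0, -8/3, -40/3]
R4 ← R4 + (1/2)·R1: [0, -1, 2, 4, 0, 4, 20]
R3 ← R3 − (2)·R2: [0, 0, 0, 0, 0, 0, 0]
R4 ← R4 + (3)·R2: [0, 0, 0, 0, 0, 0, 0]
The echelon form has 2 nonzero rows, and every pivot lies in the first 6 columns, so rank(B) = rank([B|b]) = 2.
The system is consistent.
rank = 2 < 6 unknowns, so there are infinitely many solutions.

infinite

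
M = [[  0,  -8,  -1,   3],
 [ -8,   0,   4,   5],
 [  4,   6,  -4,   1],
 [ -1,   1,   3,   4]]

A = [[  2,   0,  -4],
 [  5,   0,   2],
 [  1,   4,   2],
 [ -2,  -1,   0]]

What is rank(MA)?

First compute MA:
[[-47,  -7, -18],
 [-22,  11,  40],
 [ 32, -17, -12],
 [ -2,   8,  12]]
Now row reduce the product.
R2 ← R2 − (22/47)·R1: [0, 671/47, 2276/47]
R3 ← R3 + (32/47)·R1: [0, -1023/47, -1140/47]
R4 ← R4 − (2/47)·R1: [0, 390/47, 600/47]
R3 ← R3 + (93/61)·R2: [0, 0, 3024/61]
R4 ← R4 − (390/671)·R2: [0, 0, -10320/671]
R4 ← R4 + (215/693)·R3: [0, 0, 0]
3 nonzero rows, so rank(MA) = 3.

3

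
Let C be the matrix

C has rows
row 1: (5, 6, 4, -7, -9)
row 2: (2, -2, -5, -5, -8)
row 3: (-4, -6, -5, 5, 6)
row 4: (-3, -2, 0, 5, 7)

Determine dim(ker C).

3

Row reduce to echelon form.
R2 ← R2 − (2/5)·R1: [0, -22/5, -33/5, -11/5, -22/5]
R3 ← R3 + (4/5)·R1: [0, -6/5, -9/5, -3/5, -6/5]
R4 ← R4 + (3/5)·R1: [0, 8/5, 12/5, 4/5, 8/5]
R3 ← R3 − (3/11)·R2: [0, 0, 0, 0, 0]
R4 ← R4 + (4/11)·R2: [0, 0, 0, 0, 0]
2 nonzero rows, so rank(C) = 2.
C has 5 columns; by rank–nullity, nullity = 5 − 2 = 3.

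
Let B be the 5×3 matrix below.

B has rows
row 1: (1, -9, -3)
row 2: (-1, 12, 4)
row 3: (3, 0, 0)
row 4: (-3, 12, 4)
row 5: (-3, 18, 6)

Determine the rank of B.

2

Row reduce to echelon form.
R2 ← R2 + R1: [0, 3, 1]
R3 ← R3 − (3)·R1: [0, 27, 9]
R4 ← R4 + (3)·R1: [0, -15, -5]
R5 ← R5 + (3)·R1: [0, -9, -3]
R3 ← R3 − (9)·R2: [0, 0, 0]
R4 ← R4 + (5)·R2: [0, 0, 0]
R5 ← R5 + (3)·R2: [0, 0, 0]
Echelon form has 2 nonzero rows, so rank(B) = 2.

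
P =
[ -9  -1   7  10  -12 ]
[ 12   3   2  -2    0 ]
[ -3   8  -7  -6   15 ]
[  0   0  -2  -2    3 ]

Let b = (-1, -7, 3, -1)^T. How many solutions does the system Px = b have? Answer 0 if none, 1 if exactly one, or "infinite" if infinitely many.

0

Row reduce the augmented matrix [P | b].
R2 ← R2 + (4/3)·R1: [0, 5/3, 34/3, 34/3, -16, -25/3]
R3 ← R3 − (1/3)·R1: [0, 25/3, -28/3, -28/3, 19, 10/3]
R3 ← R3 − (5)·R2: [0, 0, -66, -66, 99, 45]
R4 ← R4 − (1/33)·R3: [0, 0, 0, 0, 0, -26/11]
The echelon form has 4 nonzero rows; the last pivot sits in the augmented column, so rank(P) = 3 but rank([P|b]) = 4.
Since the ranks differ, the system is inconsistent.
It has no solutions.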